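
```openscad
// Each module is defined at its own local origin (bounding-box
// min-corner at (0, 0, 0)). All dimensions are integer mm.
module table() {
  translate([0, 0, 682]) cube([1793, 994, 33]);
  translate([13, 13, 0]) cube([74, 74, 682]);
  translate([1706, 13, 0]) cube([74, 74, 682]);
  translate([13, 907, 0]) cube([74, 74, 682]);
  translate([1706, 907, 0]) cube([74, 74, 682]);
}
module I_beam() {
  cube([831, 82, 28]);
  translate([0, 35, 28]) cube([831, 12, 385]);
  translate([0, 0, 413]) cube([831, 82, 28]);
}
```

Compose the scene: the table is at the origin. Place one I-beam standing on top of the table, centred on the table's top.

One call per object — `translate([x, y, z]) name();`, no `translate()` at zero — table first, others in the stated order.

table();
translate([481, 456, 715]) I_beam();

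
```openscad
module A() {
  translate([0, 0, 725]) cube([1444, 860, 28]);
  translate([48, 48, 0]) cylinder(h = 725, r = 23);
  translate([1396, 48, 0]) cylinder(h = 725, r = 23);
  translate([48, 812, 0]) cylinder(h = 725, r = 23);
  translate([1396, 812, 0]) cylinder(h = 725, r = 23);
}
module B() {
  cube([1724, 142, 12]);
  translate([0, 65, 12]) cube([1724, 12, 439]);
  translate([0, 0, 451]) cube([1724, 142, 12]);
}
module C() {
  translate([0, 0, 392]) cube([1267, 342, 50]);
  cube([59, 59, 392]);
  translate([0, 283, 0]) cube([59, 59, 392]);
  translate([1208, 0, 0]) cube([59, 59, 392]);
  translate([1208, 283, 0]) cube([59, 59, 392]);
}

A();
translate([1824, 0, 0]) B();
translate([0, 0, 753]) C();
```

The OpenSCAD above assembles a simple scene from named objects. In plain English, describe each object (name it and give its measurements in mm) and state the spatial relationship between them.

A is a table with a 1444×860 mm rectangular top, 28 mm thick, top surface at z = 753 mm, supported by four round legs of 46 mm diameter, each leg's bounding box inset 25 mm from the nearest pair of top edges, running from the floor.

B is an I-beam lying along x, 1724 mm long. Overall section height 463 mm. Two flanges 142 mm wide (y) and 12 mm thick, one on the floor and one at the top; a web 12 mm thick runs between them, centred on the flange width.

C is a bench: a 1267×342 mm seat slab, 50 mm thick, top at z = 442 mm, on four 59×59 mm square legs flush with the seat corners and standing on z = 0.

The I-beam is on the floor beside the table on its +x side. The bench is on top of the table.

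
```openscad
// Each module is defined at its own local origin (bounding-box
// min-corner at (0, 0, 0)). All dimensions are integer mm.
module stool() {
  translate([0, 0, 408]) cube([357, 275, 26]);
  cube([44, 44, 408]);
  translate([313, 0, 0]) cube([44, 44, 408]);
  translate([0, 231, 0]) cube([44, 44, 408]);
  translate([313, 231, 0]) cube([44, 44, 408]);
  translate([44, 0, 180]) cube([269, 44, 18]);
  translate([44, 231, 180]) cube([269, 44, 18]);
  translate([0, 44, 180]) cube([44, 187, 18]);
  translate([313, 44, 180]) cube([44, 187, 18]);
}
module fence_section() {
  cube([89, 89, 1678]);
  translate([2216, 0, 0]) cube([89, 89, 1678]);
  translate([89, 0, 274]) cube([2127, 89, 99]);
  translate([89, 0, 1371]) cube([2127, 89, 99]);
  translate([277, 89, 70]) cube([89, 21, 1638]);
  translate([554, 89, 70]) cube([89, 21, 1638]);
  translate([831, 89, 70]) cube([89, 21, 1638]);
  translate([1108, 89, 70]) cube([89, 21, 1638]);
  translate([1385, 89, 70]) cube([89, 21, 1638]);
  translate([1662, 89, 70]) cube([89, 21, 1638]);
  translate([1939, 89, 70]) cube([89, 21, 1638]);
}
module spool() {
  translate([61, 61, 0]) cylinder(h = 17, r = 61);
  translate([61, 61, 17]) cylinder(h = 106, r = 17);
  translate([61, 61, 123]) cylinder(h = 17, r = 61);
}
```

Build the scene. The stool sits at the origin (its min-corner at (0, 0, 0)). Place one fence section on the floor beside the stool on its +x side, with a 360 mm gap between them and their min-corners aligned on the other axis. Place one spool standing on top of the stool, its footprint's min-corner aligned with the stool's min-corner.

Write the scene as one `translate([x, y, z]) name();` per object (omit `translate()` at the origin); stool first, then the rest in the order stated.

stool();
translate([717, 0, 0]) fence_section();
translate([0, 0, 434]) spool();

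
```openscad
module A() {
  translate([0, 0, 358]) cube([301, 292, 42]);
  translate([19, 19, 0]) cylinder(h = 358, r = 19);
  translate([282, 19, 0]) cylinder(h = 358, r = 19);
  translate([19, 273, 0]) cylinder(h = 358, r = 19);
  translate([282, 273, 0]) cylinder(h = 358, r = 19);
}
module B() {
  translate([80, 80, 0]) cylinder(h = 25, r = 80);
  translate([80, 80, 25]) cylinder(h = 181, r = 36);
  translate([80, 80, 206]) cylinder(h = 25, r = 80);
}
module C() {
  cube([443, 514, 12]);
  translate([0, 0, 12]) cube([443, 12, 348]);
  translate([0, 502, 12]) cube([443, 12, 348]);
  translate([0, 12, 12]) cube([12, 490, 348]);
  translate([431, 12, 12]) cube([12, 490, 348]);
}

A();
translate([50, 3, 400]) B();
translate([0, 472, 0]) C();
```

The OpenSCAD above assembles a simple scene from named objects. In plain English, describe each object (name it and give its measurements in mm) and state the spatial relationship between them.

A is a four-legged stool. The seat is 301×292 mm, 42 mm thick, top at z = 400 mm. It stands on four round legs, each 38 mm in diameter, from z = 0 to the seat underside, each leg's axis is inset half a diameter from the nearest pair of seat edges (so the leg's bounding box is flush with the corner).

B is a spool: two coaxial disc flanges of radius 80 mm and thickness 25 mm, joined by a core cylinder of radius 36 mm and height 181 mm. The lower flange rests on z = 0 and the three cylinders share a vertical axis.

C is an open storage box with external size 443×514×360 mm and wall thickness 12 mm (the base is also 12 mm thick). The base covers the whole footprint; the four walls stand on the base, with the y-facing walls full-width and the x-facing walls fitting between their inner faces.

The spool is on top of the stool. The open box is on the floor beside the stool on its +y side.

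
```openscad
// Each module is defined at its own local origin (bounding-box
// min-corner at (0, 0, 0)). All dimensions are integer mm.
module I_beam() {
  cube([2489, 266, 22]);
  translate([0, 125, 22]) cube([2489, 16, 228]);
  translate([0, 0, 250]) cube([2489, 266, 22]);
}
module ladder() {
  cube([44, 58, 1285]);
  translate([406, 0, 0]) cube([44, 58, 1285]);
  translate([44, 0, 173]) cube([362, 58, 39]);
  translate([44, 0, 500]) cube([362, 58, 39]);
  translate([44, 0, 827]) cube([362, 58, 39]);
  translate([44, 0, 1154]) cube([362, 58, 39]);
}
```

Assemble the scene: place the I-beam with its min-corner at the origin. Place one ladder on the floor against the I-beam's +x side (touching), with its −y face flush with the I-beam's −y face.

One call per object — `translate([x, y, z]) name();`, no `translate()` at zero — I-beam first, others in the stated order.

I_beam();
translate([2489, 0, 0]) ladder();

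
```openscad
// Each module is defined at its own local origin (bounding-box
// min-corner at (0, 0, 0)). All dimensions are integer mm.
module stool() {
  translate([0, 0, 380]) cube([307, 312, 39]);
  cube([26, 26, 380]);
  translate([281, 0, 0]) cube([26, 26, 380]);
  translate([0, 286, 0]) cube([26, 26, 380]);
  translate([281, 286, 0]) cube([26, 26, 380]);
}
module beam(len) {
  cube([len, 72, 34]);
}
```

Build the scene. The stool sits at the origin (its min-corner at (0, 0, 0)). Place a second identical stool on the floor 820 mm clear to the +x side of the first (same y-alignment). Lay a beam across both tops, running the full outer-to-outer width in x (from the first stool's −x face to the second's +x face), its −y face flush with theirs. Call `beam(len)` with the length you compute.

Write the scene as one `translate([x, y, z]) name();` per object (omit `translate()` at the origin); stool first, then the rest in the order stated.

stool();
translate([1127, 0, 0]) stool();
translate([0, 0, 419]) beam(1434);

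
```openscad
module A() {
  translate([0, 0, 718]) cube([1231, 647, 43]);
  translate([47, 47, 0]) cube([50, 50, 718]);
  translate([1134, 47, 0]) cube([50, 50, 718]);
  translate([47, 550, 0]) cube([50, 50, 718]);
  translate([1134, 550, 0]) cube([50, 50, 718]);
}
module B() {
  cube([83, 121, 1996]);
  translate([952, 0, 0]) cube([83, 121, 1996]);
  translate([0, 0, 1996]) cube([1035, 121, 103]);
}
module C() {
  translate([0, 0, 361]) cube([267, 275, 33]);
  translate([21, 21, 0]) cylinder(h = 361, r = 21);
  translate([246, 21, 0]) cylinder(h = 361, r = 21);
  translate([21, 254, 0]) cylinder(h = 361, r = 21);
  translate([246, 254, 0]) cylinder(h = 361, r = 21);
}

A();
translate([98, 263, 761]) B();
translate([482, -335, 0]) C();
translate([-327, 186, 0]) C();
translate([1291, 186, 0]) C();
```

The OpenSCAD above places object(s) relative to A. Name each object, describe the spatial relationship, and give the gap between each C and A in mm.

A is a table. B is a door frame. C is a stool. The door frame is on top of the table, centred. Three stools sit around the table at the −y, −x, +x sides. The gap between each stool and the table is 60 mm.

Each stool's nearest face is 60 mm from the table's bounding box.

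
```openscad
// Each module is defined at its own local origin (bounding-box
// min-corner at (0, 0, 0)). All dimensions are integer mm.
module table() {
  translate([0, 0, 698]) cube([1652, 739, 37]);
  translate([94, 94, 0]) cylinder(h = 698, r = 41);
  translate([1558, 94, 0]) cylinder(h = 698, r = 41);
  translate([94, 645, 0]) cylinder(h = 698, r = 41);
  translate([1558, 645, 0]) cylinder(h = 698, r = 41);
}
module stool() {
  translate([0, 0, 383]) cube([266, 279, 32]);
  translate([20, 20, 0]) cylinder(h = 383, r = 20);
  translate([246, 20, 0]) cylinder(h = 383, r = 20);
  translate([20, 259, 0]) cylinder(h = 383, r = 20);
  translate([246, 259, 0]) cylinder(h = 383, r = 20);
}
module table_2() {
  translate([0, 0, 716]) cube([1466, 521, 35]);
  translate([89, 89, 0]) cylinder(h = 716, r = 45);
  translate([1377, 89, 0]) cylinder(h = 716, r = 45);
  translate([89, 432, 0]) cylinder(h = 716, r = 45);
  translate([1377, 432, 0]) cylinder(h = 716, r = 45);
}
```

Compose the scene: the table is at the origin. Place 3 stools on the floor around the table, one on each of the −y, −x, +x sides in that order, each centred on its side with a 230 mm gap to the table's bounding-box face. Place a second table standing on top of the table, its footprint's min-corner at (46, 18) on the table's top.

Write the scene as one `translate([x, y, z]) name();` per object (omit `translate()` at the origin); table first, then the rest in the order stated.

table();
translate([693, -509, 0]) stool();
translate([-496, 230, 0]) stool();
translate([1882, 230, 0]) stool();
translate([46, 18, 735]) table_2();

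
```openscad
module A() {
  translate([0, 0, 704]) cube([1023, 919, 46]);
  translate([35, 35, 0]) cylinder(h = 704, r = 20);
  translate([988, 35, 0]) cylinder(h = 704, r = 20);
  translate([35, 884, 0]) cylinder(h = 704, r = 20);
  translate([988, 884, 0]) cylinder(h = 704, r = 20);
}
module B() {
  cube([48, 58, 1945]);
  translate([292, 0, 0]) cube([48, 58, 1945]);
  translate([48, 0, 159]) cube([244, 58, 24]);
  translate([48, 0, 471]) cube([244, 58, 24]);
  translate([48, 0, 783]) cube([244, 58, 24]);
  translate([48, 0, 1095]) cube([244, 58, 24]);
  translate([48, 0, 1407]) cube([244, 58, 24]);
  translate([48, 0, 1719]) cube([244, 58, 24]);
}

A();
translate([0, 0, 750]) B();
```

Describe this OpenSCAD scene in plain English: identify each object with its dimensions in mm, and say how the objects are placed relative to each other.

A is a rectangular dining table. The top is 1023×919×46 mm with its upper surface at z = 750 mm. It stands on four round legs of 40 mm diameter, each leg's bounding box inset 15 mm from the nearest pair of top edges, running from the floor to the underside of the top.

B is a wooden ladder with two side rails of 48×58 mm section and 1945 mm height, set 340 mm apart overall. Between them run 6 rectangular rungs (58 mm deep, 24 mm thick), front faces flush with the rails' −y face. The bottom of the first rung is 159 mm above the floor and each subsequent rung is 312 mm higher than the one below.

The ladder is on top of the table.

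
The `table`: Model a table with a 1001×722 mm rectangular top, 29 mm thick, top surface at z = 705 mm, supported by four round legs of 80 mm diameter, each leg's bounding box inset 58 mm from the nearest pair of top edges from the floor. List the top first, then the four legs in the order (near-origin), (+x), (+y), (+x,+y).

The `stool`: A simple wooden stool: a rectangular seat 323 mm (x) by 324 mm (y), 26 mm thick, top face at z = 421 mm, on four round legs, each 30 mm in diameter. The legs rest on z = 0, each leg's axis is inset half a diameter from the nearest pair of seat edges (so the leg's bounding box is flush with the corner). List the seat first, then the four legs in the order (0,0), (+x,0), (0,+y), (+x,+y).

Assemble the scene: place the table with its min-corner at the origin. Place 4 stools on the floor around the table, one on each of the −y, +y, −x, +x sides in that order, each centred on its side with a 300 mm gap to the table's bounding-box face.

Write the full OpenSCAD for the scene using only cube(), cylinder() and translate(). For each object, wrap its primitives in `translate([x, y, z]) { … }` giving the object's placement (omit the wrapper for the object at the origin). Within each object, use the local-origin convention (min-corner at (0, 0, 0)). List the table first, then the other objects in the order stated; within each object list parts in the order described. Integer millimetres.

translate([0, 0, 676]) cube([1001, 722, 29]);
translate([98, 98, 0]) cylinder(h = 676, r = 40);
translate([903, 98, 0]) cylinder(h = 676, r = 40);
translate([98, 624, 0]) cylinder(h = 676, r = 40);
translate([903, 624, 0]) cylinder(h = 676, r = 40);
translate([339, -624, 0]) {
  translate([0, 0, 395]) cube([323, 324, 26]);
  translate([15, 15, 0]) cylinder(h = 395, r = 15);
  translate([308, 15, 0]) cylinder(h = 395, r = 15);
  translate([15, 309, 0]) cylinder(h = 395, r = 15);
  translate([308, 309, 0]) cylinder(h = 395, r = 15);
}
translate([339, 1022, 0]) {
  translate([0, 0, 395]) cube([323, 324, 26]);
  translate([15, 15, 0]) cylinder(h = 395, r = 15);
  translate([308, 15, 0]) cylinder(h = 395, r = 15);
  translate([15, 309, 0]) cylinder(h = 395, r = 15);
  translate([308, 309, 0]) cylinder(h = 395, r = 15);
}
translate([-623, 199, 0]) {
  translate([0, 0, 395]) cube([323, 324, 26]);
  translate([15, 15, 0]) cylinder(h = 395, r = 15);
  translate([308, 15, 0]) cylinder(h = 395, r = 15);
  translate([15, 309, 0]) cylinder(h = 395, r = 15);
  translate([308, 309, 0]) cylinder(h = 395, r = 15);
}
translate([1301, 199, 0]) {
  translate([0, 0, 395]) cube([323, 324, 26]);
  translate([15, 15, 0]) cylinder(h = 395, r = 15);
  translate([308, 15, 0]) cylinder(h = 395, r = 15);
  translate([15, 309, 0]) cylinder(h = 395, r = 15);
  translate([308, 309, 0]) cylinder(h = 395, r = 15);
}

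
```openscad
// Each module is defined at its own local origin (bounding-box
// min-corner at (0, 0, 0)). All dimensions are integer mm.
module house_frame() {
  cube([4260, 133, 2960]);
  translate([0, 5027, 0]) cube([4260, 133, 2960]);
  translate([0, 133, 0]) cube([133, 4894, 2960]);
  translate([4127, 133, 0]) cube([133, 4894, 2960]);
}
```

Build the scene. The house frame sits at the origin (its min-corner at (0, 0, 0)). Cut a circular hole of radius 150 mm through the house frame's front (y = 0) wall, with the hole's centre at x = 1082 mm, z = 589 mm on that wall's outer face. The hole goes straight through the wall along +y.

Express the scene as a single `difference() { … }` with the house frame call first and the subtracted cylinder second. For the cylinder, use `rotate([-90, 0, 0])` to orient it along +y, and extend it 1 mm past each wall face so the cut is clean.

difference() {
  house_frame();
  translate([1082, -1, 589]) rotate([-90, 0, 0]) cylinder(h = 135, r = 150);
}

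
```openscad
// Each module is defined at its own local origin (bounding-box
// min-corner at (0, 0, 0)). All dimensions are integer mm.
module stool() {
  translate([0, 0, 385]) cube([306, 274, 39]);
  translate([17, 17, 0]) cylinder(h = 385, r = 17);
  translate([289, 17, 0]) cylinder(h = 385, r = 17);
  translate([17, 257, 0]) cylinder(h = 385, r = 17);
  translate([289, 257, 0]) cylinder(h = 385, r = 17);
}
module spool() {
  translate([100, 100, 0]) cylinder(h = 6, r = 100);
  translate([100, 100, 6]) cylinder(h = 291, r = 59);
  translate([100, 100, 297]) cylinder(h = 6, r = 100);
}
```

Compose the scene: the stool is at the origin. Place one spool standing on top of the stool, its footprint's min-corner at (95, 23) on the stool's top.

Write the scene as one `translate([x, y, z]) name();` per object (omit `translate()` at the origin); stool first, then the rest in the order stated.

stool();
translate([95, 23, 424]) spool();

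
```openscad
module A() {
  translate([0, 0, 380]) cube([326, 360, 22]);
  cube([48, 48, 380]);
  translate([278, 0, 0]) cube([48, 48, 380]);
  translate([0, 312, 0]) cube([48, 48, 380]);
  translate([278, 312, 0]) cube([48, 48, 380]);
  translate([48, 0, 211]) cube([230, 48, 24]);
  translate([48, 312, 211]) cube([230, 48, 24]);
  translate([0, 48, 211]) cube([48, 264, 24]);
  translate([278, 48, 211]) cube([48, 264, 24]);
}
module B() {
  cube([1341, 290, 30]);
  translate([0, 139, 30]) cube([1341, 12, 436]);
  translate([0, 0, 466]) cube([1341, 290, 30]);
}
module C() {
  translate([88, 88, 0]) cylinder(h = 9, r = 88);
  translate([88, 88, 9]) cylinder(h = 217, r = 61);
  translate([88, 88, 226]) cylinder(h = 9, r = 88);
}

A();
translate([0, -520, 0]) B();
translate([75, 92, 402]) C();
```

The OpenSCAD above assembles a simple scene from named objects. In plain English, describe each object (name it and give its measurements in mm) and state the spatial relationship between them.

A is a simple wooden stool: a rectangular seat 326 mm (x) by 360 mm (y), 22 mm thick, top face at z = 402 mm, on four square legs, each 48×48 mm in cross-section. The legs rest on z = 0, each flush with a corner of the seat. Four stretchers, 48 mm wide and 24 mm tall, connect adjacent legs with their undersides at z = 211 mm, each running between the inner faces of the legs it joins and aligned with the legs' outer faces on the other axis.

B is an I-beam lying along x, 1341 mm long. Overall section height 496 mm. Two flanges 290 mm wide (y) and 30 mm thick, one on the floor and one at the top; a web 12 mm thick runs between them, centred on the flange width.

C is a spool: two coaxial disc flanges of radius 88 mm and thickness 9 mm, joined by a core cylinder of radius 61 mm and height 217 mm. The lower flange rests on z = 0 and the three cylinders share a vertical axis.

The I-beam is on the floor beside the stool on its −y side. The spool is on top of the stool, centred.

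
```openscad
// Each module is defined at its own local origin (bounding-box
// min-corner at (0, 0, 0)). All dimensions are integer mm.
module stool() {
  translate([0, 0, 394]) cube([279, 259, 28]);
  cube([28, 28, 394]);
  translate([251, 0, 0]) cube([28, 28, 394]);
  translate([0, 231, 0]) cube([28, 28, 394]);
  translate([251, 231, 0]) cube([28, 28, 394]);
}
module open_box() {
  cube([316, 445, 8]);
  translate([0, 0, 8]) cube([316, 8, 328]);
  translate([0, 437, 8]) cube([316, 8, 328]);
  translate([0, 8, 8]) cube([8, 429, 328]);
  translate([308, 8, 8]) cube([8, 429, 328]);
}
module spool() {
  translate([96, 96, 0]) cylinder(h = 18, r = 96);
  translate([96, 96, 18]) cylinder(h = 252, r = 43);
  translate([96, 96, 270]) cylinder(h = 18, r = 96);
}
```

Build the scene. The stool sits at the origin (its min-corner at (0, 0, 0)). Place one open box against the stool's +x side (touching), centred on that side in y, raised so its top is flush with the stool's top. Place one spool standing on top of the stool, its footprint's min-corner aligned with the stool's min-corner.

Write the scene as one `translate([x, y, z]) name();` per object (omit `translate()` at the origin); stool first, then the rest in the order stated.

stool();
translate([279, -93, 86]) open_box();
translate([0, 0, 422]) spool();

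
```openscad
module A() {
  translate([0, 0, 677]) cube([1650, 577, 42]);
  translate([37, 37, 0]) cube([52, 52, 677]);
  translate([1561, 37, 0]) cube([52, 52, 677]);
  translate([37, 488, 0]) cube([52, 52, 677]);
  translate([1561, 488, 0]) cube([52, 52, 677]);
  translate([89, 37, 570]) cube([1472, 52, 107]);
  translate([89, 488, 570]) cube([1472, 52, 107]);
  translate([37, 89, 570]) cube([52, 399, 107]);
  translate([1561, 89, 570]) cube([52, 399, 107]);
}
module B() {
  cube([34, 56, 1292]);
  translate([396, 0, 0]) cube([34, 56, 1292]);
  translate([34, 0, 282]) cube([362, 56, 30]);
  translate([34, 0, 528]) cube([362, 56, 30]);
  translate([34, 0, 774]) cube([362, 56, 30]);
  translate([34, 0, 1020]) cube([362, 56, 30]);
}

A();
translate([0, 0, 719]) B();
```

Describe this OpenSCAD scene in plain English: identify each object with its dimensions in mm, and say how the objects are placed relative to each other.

A is a rectangular dining table. The top is 1650×577×42 mm with its upper surface at z = 719 mm. It stands on four 52×52 mm square legs, each inset 37 mm from the nearest pair of top edges, running from the floor to the underside of the top. Four apron rails, 52 mm thick and 107 mm tall, run between adjacent legs with their top edges flush with the underside of the top and their outer faces flush with the legs' outer faces.

B is a straight ladder. Two 34×56 mm vertical rails, 1292 mm tall, stand 430 mm apart (outside-to-outside) with their front faces coplanar on the −y side. 4 rungs, each 56 mm deep and 30 mm tall, span between the inner faces of the rails, front faces flush with the rails. The lowest rung's underside is at z = 282 mm and rungs are spaced 246 mm apart (underside to underside).

The ladder is on top of the table.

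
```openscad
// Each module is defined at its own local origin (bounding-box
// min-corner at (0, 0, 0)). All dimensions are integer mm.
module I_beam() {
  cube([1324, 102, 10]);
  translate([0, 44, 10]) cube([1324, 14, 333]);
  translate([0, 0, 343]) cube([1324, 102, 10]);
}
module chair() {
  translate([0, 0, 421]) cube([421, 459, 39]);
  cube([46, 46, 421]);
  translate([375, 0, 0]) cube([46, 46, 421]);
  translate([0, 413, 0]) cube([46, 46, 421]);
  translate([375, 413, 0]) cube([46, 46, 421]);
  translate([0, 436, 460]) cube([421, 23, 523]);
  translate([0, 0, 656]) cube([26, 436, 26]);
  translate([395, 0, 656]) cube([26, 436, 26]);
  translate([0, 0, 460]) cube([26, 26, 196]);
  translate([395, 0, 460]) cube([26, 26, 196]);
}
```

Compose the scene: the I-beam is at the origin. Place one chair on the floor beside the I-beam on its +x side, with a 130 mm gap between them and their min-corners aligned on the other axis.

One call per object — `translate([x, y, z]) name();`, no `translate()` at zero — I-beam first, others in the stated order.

I_beam();
translate([1454, 0, 0]) chair();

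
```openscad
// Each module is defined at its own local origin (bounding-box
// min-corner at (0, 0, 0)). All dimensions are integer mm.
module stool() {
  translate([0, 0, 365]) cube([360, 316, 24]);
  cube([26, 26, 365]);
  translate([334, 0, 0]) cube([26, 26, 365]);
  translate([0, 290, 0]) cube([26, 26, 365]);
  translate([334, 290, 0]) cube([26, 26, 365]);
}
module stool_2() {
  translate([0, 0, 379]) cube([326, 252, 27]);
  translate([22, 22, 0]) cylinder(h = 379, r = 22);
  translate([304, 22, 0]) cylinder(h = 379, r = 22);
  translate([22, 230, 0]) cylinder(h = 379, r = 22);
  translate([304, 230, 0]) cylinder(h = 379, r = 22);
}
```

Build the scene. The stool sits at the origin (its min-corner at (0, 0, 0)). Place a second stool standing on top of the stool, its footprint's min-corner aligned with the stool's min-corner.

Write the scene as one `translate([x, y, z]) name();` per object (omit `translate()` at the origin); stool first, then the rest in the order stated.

stool();
translate([0, 0, 389]) stool_2();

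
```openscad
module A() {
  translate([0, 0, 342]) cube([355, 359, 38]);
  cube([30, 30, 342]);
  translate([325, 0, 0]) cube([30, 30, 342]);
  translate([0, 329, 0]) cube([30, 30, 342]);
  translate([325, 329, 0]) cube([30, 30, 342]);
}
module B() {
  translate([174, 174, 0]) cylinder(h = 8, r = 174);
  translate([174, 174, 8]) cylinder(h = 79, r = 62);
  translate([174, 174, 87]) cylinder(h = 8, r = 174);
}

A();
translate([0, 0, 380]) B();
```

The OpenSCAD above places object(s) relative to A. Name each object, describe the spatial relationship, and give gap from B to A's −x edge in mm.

The spool's min-x is at 0; the stool's min-x is 0; gap = 0 mm.

A is a stool. B is a spool. The spool is on top of the stool. The gap from the spool to the stool's −x edge is 0 mm.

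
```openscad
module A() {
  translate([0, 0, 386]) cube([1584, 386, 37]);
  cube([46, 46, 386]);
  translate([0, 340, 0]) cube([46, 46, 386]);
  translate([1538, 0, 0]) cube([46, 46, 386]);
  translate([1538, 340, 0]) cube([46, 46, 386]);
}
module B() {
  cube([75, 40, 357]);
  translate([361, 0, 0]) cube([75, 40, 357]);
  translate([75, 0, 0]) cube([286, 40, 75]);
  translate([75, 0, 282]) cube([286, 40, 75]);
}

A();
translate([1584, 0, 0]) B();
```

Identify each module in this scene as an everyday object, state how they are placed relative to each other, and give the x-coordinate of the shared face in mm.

The bench's +x face and the picture frame's −x face are both at x = 1584 mm.

A is a bench. B is a picture frame. The picture frame is against the bench's +x side, with their −y faces flush. The x-coordinate of the shared face is 1584 mm.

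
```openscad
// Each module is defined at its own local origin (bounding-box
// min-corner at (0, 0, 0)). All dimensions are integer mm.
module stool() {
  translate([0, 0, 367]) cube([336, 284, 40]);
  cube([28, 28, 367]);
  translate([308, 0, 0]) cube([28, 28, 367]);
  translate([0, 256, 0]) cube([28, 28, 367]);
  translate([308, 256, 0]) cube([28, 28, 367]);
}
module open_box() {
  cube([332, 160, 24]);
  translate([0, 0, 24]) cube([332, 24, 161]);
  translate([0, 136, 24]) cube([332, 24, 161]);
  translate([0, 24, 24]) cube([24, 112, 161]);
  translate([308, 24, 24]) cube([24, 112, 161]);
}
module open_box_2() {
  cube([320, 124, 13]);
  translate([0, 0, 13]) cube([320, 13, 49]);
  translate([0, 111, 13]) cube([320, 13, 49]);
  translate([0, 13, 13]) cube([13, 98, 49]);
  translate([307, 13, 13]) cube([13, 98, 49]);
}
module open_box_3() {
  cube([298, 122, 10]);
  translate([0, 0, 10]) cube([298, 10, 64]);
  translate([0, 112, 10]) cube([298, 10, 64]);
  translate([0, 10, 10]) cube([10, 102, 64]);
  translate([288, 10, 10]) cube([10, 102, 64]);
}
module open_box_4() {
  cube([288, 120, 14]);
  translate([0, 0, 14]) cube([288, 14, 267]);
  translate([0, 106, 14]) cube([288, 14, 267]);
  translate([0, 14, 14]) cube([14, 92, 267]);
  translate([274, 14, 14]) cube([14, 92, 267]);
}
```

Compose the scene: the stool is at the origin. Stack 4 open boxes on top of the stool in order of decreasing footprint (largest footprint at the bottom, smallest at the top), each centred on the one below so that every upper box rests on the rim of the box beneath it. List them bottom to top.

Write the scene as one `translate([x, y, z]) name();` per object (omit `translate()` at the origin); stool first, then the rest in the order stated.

stool();
translate([2, 62, 407]) open_box();
translate([8, 80, 592]) open_box_2();
translate([19, 81, 654]) open_box_3();
translate([24, 82, 728]) open_box_4();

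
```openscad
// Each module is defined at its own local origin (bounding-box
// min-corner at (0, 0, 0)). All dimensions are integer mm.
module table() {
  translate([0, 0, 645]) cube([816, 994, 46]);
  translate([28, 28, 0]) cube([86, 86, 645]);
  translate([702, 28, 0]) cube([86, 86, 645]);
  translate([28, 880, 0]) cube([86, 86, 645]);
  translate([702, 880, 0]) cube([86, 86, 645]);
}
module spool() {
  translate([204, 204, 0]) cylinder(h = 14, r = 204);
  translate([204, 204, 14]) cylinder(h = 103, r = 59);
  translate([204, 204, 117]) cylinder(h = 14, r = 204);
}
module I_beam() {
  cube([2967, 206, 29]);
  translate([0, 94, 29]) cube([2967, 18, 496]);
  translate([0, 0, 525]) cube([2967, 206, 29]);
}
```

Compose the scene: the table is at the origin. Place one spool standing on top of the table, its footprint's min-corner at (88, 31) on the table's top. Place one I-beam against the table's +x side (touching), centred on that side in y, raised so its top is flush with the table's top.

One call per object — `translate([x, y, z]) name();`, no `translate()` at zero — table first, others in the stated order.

table();
translate([88, 31, 691]) spool();
translate([816, 394, 137]) I_beam();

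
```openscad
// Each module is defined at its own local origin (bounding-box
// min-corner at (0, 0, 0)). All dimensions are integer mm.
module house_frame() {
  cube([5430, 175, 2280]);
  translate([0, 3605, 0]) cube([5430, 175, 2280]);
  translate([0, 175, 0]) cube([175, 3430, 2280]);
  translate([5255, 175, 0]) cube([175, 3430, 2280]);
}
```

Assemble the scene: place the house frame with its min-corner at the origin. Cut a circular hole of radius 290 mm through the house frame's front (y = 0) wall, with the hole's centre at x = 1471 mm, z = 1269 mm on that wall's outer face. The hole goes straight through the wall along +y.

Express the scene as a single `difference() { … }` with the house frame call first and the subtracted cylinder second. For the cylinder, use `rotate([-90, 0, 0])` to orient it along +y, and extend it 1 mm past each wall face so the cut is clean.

difference() {
  house_frame();
  translate([1471, -1, 1269]) rotate([-90, 0, 0]) cylinder(h = 177, r = 290);
}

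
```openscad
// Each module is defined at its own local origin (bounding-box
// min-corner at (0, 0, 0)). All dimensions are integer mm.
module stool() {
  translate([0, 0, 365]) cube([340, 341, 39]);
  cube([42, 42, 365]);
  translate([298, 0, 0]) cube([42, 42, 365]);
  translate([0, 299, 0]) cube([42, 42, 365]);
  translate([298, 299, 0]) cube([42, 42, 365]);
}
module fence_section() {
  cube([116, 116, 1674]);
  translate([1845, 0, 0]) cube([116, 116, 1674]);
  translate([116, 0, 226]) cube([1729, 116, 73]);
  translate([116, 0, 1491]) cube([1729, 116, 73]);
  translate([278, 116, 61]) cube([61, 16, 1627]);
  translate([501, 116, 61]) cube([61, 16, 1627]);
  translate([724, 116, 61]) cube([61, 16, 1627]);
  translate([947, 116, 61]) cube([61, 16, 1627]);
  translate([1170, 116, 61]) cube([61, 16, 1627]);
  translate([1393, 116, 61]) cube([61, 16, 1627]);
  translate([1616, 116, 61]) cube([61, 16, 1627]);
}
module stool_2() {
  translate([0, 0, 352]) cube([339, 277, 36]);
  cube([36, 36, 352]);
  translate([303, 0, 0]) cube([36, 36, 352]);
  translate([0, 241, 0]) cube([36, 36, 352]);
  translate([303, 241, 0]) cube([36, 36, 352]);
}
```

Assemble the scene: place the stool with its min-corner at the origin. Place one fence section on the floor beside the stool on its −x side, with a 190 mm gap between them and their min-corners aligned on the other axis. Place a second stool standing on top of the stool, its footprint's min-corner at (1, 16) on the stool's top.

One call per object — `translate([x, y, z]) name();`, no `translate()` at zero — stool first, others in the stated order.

stool();
translate([-2151, 0, 0]) fence_section();
translate([1, 16, 404]) stool_2();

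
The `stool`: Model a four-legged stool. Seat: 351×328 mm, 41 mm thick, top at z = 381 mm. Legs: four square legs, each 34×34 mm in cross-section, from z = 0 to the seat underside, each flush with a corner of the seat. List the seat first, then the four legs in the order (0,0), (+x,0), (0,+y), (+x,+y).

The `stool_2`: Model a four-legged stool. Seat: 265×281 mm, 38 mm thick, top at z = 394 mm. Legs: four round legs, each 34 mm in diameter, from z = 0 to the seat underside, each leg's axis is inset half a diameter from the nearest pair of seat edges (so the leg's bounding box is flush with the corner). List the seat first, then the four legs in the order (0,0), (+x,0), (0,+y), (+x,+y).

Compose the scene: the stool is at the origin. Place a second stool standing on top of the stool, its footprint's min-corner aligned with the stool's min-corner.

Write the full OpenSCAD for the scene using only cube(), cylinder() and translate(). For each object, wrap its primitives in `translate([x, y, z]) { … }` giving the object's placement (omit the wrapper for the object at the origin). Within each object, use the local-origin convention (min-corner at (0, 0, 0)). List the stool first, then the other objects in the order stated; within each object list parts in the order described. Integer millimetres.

translate([0, 0, 340]) cube([351, 328, 41]);
cube([34, 34, 340]);
translate([317, 0, 0]) cube([34, 34, 340]);
translate([0, 294, 0]) cube([34, 34, 340]);
translate([317, 294, 0]) cube([34, 34, 340]);
translate([0, 0, 381]) {
  translate([0, 0, 356]) cube([265, 281, 38]);
  translate([17, 17, 0]) cylinder(h = 356, r = 17);
  translate([248, 17, 0]) cylinder(h = 356, r = 17);
  translate([17, 264, 0]) cylinder(h = 356, r = 17);
  translate([248, 264, 0]) cylinder(h = 356, r = 17);
}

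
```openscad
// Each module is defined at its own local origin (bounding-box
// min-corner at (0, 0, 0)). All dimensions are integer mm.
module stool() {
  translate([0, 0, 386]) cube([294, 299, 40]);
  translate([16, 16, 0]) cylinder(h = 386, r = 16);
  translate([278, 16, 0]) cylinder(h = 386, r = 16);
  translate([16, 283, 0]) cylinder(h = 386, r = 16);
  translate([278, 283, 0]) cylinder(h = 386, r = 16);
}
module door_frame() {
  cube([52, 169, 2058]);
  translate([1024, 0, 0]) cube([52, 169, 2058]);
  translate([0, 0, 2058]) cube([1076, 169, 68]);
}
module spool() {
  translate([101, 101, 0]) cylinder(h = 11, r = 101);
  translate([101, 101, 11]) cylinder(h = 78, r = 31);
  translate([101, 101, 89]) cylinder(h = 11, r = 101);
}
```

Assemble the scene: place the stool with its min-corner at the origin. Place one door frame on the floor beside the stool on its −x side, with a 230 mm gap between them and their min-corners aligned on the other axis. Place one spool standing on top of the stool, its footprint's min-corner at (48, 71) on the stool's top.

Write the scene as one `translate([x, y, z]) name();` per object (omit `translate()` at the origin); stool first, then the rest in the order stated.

stool();
translate([-1306, 0, 0]) door_frame();
translate([48, 71, 426]) spool();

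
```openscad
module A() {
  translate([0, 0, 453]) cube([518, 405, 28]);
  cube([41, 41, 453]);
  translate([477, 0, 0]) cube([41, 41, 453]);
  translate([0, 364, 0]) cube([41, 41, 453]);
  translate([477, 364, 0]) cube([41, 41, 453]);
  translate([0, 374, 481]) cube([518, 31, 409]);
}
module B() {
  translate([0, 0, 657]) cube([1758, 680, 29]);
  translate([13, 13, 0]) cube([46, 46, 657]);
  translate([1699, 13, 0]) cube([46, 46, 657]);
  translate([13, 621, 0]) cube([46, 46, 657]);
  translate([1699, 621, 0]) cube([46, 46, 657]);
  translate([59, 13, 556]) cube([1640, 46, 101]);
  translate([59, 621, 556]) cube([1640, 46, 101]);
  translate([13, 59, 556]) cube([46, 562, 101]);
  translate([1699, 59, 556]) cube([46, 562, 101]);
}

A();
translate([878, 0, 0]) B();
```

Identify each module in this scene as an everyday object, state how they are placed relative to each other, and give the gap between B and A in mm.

A is a chair. B is a table. The table is on the floor beside the chair on its +x side. The gap between the table and the chair is 360 mm.

The table's nearest face is 360 mm from the chair's +x face.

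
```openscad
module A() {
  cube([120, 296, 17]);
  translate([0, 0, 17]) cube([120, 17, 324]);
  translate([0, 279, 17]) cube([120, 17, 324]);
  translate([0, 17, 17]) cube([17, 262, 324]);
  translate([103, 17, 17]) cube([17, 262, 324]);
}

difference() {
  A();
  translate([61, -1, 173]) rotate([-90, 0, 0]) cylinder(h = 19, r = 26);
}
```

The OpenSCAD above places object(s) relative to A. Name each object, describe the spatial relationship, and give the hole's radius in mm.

A is an open box. The open box has a circular hole through its front wall. The hole's radius is 26 mm.

The subtracted cylinder has r = 26 mm.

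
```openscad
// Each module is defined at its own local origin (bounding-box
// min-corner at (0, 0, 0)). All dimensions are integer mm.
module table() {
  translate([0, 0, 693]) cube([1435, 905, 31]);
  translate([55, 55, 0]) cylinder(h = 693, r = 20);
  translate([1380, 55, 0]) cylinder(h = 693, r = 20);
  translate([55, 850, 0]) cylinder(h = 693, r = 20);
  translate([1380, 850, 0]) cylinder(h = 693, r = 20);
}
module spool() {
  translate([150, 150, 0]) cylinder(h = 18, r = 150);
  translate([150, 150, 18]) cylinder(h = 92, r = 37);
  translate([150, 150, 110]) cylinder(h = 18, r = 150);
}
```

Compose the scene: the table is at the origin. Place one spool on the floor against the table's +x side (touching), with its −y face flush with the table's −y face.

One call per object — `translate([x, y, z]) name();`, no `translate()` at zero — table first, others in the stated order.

table();
translate([1435, 0, 0]) spool();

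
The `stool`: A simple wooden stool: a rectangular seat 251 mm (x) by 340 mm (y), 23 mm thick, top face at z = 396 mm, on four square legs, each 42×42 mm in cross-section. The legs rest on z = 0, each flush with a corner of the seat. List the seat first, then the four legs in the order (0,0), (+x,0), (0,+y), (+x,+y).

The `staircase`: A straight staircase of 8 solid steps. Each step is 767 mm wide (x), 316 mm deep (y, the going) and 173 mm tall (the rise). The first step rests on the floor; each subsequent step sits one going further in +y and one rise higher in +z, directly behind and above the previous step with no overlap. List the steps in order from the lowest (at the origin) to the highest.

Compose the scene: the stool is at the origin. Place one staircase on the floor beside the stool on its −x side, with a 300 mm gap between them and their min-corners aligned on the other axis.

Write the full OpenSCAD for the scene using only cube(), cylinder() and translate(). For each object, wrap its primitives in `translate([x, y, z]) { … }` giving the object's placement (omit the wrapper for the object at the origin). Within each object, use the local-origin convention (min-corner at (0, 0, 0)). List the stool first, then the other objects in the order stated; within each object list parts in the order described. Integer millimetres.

translate([0, 0, 373]) cube([251, 340, 23]);
cube([42, 42, 373]);
translate([209, 0, 0]) cube([42, 42, 373]);
translate([0, 298, 0]) cube([42, 42, 373]);
translate([209, 298, 0]) cube([42, 42, 373]);
translate([-1067, 0, 0]) {
  cube([767, 316, 173]);
  translate([0, 316, 173]) cube([767, 316, 173]);
  translate([0, 632, 346]) cube([767, 316, 173]);
  translate([0, 948, 519]) cube([767, 316, 173]);
  translate([0, 1264, 692]) cube([767, 316, 173]);
  translate([0, 1580, 865]) cube([767, 316, 173]);
  translate([0, 1896, 1038]) cube([767, 316, 173]);
  translate([0, 2212, 1211]) cube([767, 316, 173]);
}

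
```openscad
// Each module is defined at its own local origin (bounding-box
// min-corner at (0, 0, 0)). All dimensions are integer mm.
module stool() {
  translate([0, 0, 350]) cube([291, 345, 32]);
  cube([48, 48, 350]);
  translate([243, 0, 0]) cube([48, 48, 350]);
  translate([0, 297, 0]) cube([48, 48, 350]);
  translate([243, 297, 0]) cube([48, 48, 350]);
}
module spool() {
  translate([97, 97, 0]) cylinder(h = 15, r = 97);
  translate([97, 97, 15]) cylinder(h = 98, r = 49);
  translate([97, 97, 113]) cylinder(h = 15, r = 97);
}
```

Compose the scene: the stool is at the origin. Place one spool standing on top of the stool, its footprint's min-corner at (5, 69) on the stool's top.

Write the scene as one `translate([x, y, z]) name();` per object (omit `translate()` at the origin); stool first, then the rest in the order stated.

stool();
translate([5, 69, 382]) spool();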